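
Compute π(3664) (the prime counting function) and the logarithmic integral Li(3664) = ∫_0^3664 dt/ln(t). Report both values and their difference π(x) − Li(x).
π(3664) = 511;  Li(3664) ≈ 524.64;  π(x) − Li(x) ≈ -13.64.

Direct count of primes ≤ 3664 gives π(3664) = 511. Numerical evaluation of the logarithmic integral gives Li(3664) ≈ 524.64. The difference π(x) − Li(x) ≈ -13.64 is typically negative for small/moderate x (Li(x) overestimates), though Littlewood's theorem shows this sign changes infinitely often.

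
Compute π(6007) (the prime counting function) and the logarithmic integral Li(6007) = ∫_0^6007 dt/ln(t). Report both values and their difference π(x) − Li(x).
π(6007) = 784;  Li(6007) ≈ 801.22;  π(x) − Li(x) ≈ -17.22.

Direct count of primes ≤ 6007 gives π(6007) = 784. Numerical evaluation of the logarithmic integral gives Li(6007) ≈ 801.22. The difference π(x) − Li(x) ≈ -17.22 is typically negative for small/moderate x (Li(x) overestimates), though Littlewood's theorem shows this sign changes infinitely often.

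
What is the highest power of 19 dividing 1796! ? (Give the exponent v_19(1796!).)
v_19(1796!) = 98

Legendre's formula: v_p(n!) = Σ_{k ≥ 1} ⌊n / p^k⌋. For p = 19, n = 1796, the terms are:
  ⌊1796/19^1⌋ = ⌊1796/19⌋ = 94
  ⌊1796/19^2⌋ = ⌊1796/361⌋ = 4
(the next term ⌊1796/19^3⌋ = 0, terminating the sum). Summing: v_19(1796!) = 94 + 4 = 98.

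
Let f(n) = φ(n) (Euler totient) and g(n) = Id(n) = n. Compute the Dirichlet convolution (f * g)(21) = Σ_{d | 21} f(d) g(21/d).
(φ * Id)(21) = 65

Divisors of 21: [1, 3, 7, 21]. For each d | 21:
  d = 1: φ(1) · Id(21/1) = 1 · 21 = 21
  d = 3: φ(3) · Id(21/3) = 2 · 7 = 14
  d = 7: φ(7) · Id(21/7) = 6 · 3 = 18
  d = 21: φ(21) · Id(21/21) = 12 · 1 = 12
Summing: (φ * Id)(21) = 21 + 14 + 18 + 12 = 65.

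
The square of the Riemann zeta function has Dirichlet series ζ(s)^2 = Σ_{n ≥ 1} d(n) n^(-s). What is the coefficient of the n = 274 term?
d(274) = 4

ζ(s)^2 = (Σ 1/m^s)(Σ 1/k^s). The coefficient of 1/n^s in the product is the number of ordered pairs (m, k) with mk = n, which equals d(n). For n = 274, divisors are [1, 2, 137, 274], so d(274) = 4.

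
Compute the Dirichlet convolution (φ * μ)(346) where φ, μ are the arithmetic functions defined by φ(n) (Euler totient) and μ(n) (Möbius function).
(φ * μ)(346) = 0

Divisors of 346: [1, 2, 173, 346]. For each d | 346:
  d = 1: φ(1) · μ(346/1) = 1 · 1 = 1
  d = 2: φ(2) · μ(346/2) = 1 · -1 = -1
  d = 173: φ(173) · μ(346/173) = 172 · -1 = -172
  d = 346: φ(346) · μ(346/346) = 172 · 1 = 172
Summing: (φ * μ)(346) = 1 + -1 + -172 + 172 = 0.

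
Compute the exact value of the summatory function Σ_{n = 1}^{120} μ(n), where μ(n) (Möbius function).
Σ_{n ≤ 120} μ(n) = -3

Compute μ(n) for each 1 ≤ n ≤ 120: μ(1) = 1, μ(2) = -1, μ(3) = -1, μ(4) = 0, μ(5) = -1, μ(6) = 1, μ(7) = -1, μ(8) = 0, μ(9) = 0, μ(10) = 1, μ(11) = -1, μ(12) = 0, μ(13) = -1, μ(14) = 1, μ(15) = 1, μ(16) = 0, μ(17) = -1, μ(18) = 0, μ(19) = -1, μ(20) = 0, μ(21) = 1, μ(22) = 1, μ(23) = -1, μ(24) = 0, μ(25) = 0, μ(26) = 1, μ(27) = 0, μ(28) = 0, μ(29) = -1, μ(30) = -1, μ(31) = -1, μ(32) = 0, μ(33) = 1, μ(34) = 1, μ(35) = 1, μ(36) = 0, μ(37) = -1, μ(38) = 1, μ(39) = 1, μ(40) = 0, μ(41) = -1, μ(42) = -1, μ(43) = -1, μ(44) = 0, μ(45) = 0, μ(46) = 1, μ(47) = -1, μ(48) = 0, μ(49) = 0, μ(50) = 0, μ(51) = 1, μ(52) = 0, μ(53) = -1, μ(54) = 0, μ(55) = 1, μ(56) = 0, μ(57) = 1, μ(58) = 1, μ(59) = -1, μ(60) = 0, μ(61) = -1, μ(62) = 1, μ(63) = 0, μ(64) = 0, μ(65) = 1, μ(66) = -1, μ(67) = -1, μ(68) = 0, μ(69) = 1, μ(70) = -1, μ(71) = -1, μ(72) = 0, μ(73) = -1, μ(74) = 1, μ(75) = 0, μ(76) = 0, μ(77) = 1, μ(78) = -1, μ(79) = -1, μ(80) = 0, μ(81) = 0, μ(82) = 1, μ(83) = -1, μ(84) = 0, μ(85) = 1, μ(86) = 1, μ(87) = 1, μ(88) = 0, μ(89) = -1, μ(90) = 0, μ(91) = 1, μ(92) = 0, μ(93) = 1, μ(94) = 1, μ(95) = 1, μ(96) = 0, μ(97) = -1, μ(98) = 0, μ(99) = 0, μ(100) = 0, μ(101) = -1, μ(102) = -1, μ(103) = -1, μ(104) = 0, μ(105) = -1, μ(106) = 1, μ(107) = -1, μ(108) = 0, μ(109) = -1, μ(110) = -1, μ(111) = 1, μ(112) = 0, μ(113) = -1, μ(114) = -1, μ(115) = 1, μ(116) = 0, μ(117) = 0, μ(118) = 1, μ(119) = 1, μ(120) = 0. Summing all 120 values: -3. (Mertens function M(x) = Σ_{n ≤ x} μ(n); on average M(x) should be small (PNT ⟺ M(x) = o(x)).)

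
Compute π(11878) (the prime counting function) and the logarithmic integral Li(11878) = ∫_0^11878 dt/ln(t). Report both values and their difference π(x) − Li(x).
π(11878) = 1423;  Li(11878) ≈ 1448.10;  π(x) − Li(x) ≈ -25.10.

Direct count of primes ≤ 11878 gives π(11878) = 1423. Numerical evaluation of the logarithmic integral gives Li(11878) ≈ 1448.10. The difference π(x) − Li(x) ≈ -25.10 is typically negative for small/moderate x (Li(x) overestimates), though Littlewood's theorem shows this sign changes infinitely often.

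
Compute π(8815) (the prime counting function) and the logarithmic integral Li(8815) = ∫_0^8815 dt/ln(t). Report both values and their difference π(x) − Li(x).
π(8815) = 1097;  Li(8815) ≈ 1116.61;  π(x) − Li(x) ≈ -19.61.

Direct count of primes ≤ 8815 gives π(8815) = 1097. Numerical evaluation of the logarithmic integral gives Li(8815) ≈ 1116.61. The difference π(x) − Li(x) ≈ -19.61 is typically negative for small/moderate x (Li(x) overestimates), though Littlewood's theorem shows this sign changes infinitely often.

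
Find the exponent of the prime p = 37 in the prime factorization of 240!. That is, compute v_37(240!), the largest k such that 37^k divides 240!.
v_37(240!) = 6

Legendre's formula: v_p(n!) = Σ_{k ≥ 1} ⌊n / p^k⌋. For p = 37, n = 240, the terms are:
  ⌊240/37^1⌋ = ⌊240/37⌋ = 6
(the next term ⌊240/37^2⌋ = 0, terminating the sum). Summing: v_37(240!) = 6 = 6.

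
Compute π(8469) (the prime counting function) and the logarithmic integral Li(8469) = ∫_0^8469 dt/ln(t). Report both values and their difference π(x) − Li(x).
π(8469) = 1059;  Li(8469) ≈ 1078.44;  π(x) − Li(x) ≈ -19.44.

Direct count of primes ≤ 8469 gives π(8469) = 1059. Numerical evaluation of the logarithmic integral gives Li(8469) ≈ 1078.44. The difference π(x) − Li(x) ≈ -19.44 is typically negative for small/moderate x (Li(x) overestimates), though Littlewood's theorem shows this sign changes infinitely often.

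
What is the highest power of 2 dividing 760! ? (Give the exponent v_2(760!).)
v_2(760!) = 754

Legendre's formula: v_p(n!) = Σ_{k ≥ 1} ⌊n / p^k⌋. For p = 2, n = 760, the terms are:
  ⌊760/2^1⌋ = ⌊760/2⌋ = 380
  ⌊760/2^2⌋ = ⌊760/4⌋ = 190
  ⌊760/2^3⌋ = ⌊760/8⌋ = 95
  ⌊760/2^4⌋ = ⌊760/16⌋ = 47
  ⌊760/2^5⌋ = ⌊760/32⌋ = 23
  ⌊760/2^6⌋ = ⌊760/64⌋ = 11
  ⌊760/2^7⌋ = ⌊760/128⌋ = 5
  ⌊760/2^8⌋ = ⌊760/256⌋ = 2
  ⌊760/2^9⌋ = ⌊760/512⌋ = 1
(the next term ⌊760/2^10⌋ = 0, terminating the sum). Summing: v_2(760!) = 380 + 190 + 95 + 47 + 23 + 11 + 5 + 2 + 1 = 754.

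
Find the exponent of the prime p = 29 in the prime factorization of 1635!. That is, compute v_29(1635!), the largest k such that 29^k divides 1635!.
v_29(1635!) = 57

Legendre's formula: v_p(n!) = Σ_{k ≥ 1} ⌊n / p^k⌋. For p = 29, n = 1635, the terms are:
  ⌊1635/29^1⌋ = ⌊1635/29⌋ = 56
  ⌊1635/29^2⌋ = ⌊1635/841⌋ = 1
(the next term ⌊1635/29^3⌋ = 0, terminating the sum). Summing: v_29(1635!) = 56 + 1 = 57.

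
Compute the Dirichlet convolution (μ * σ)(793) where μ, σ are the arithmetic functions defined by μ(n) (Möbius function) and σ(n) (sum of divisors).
(μ * σ)(793) = 793

Divisors of 793: [1, 13, 61, 793]. For each d | 793:
  d = 1: μ(1) · σ(793/1) = 1 · 868 = 868
  d = 13: μ(13) · σ(793/13) = -1 · 62 = -62
  d = 61: μ(61) · σ(793/61) = -1 · 14 = -14
  d = 793: μ(793) · σ(793/793) = 1 · 1 = 1
Summing: (μ * σ)(793) = 868 + -62 + -14 + 1 = 793.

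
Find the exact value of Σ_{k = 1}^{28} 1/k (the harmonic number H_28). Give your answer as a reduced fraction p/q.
H_28 = 315404588903/80313433200

Direct summation: H_28 = 1 + 1/2 + ... + 1/28. The least common denominator is lcm(1, ..., 28) = 80313433200; over this denominator the numerator is 80313433200 + 40156716600 + 26771144400 + 20078358300 + 16062686640 + 13385572200 + 11473347600 + 10039179150 + 8923714800 + 8031343320 + 7301221200 + 6692786100 + 6177956400 + 5736673800 + 5354228880 + 5019589575 + 4724319600 + 4461857400 + 4227022800 + 4015671660 + 3824449200 + 3650610600 + 3491888400 + 3346393050 + 3212537328 + 3088978200 + 2974571600 + 2868336900 = 315404588903, so H_28 = 315404588903/80313433200 (already in lowest terms) ≈ 3.92717. (The PNT-adjacent estimate ln(28) + γ ≈ 3.90942 matches within O(1/n).)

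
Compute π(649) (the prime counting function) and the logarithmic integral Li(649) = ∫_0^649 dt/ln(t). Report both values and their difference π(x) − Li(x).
π(649) = 118;  Li(649) ≈ 125.26;  π(x) − Li(x) ≈ -7.26.

Direct count of primes ≤ 649 gives π(649) = 118. Numerical evaluation of the logarithmic integral gives Li(649) ≈ 125.26. The difference π(x) − Li(x) ≈ -7.26 is typically negative for small/moderate x (Li(x) overestimates), though Littlewood's theorem shows this sign changes infinitely often.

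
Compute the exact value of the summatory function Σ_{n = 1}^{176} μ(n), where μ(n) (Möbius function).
Σ_{n ≤ 176} μ(n) = -4

Compute μ(n) for each 1 ≤ n ≤ 176: μ(1) = 1, μ(2) = -1, μ(3) = -1, μ(4) = 0, μ(5) = -1, μ(6) = 1, μ(7) = -1, μ(8) = 0, μ(9) = 0, μ(10) = 1, μ(11) = -1, μ(12) = 0, μ(13) = -1, μ(14) = 1, μ(15) = 1, μ(16) = 0, μ(17) = -1, μ(18) = 0, μ(19) = -1, μ(20) = 0, μ(21) = 1, μ(22) = 1, μ(23) = -1, μ(24) = 0, μ(25) = 0, μ(26) = 1, μ(27) = 0, μ(28) = 0, μ(29) = -1, μ(30) = -1, μ(31) = -1, μ(32) = 0, μ(33) = 1, μ(34) = 1, μ(35) = 1, μ(36) = 0, μ(37) = -1, μ(38) = 1, μ(39) = 1, μ(40) = 0, μ(41) = -1, μ(42) = -1, μ(43) = -1, μ(44) = 0, μ(45) = 0, μ(46) = 1, μ(47) = -1, μ(48) = 0, μ(49) = 0, μ(50) = 0, μ(51) = 1, μ(52) = 0, μ(53) = -1, μ(54) = 0, μ(55) = 1, μ(56) = 0, μ(57) = 1, μ(58) = 1, μ(59) = -1, μ(60) = 0, μ(61) = -1, μ(62) = 1, μ(63) = 0, μ(64) = 0, μ(65) = 1, μ(66) = -1, μ(67) = -1, μ(68) = 0, μ(69) = 1, μ(70) = -1, μ(71) = -1, μ(72) = 0, μ(73) = -1, μ(74) = 1, μ(75) = 0, μ(76) = 0, μ(77) = 1, μ(78) = -1, μ(79) = -1, μ(80) = 0, μ(81) = 0, μ(82) = 1, μ(83) = -1, μ(84) = 0, μ(85) = 1, μ(86) = 1, μ(87) = 1, μ(88) = 0, μ(89) = -1, μ(90) = 0, μ(91) = 1, μ(92) = 0, μ(93) = 1, μ(94) = 1, μ(95) = 1, μ(96) = 0, μ(97) = -1, μ(98) = 0, μ(99) = 0, μ(100) = 0, μ(101) = -1, μ(102) = -1, μ(103) = -1, μ(104) = 0, μ(105) = -1, μ(106) = 1, μ(107) = -1, μ(108) = 0, μ(109) = -1, μ(110) = -1, μ(111) = 1, μ(112) = 0, μ(113) = -1, μ(114) = -1, μ(115) = 1, μ(116) = 0, μ(117) = 0, μ(118) = 1, μ(119) = 1, μ(120) = 0, μ(121) = 0, μ(122) = 1, μ(123) = 1, μ(124) = 0, μ(125) = 0, μ(126) = 0, μ(127) = -1, μ(128) = 0, μ(129) = 1, μ(130) = -1, μ(131) = -1, μ(132) = 0, μ(133) = 1, μ(134) = 1, μ(135) = 0, μ(136) = 0, μ(137) = -1, μ(138) = -1, μ(139) = -1, μ(140) = 0, μ(141) = 1, μ(142) = 1, μ(143) = 1, μ(144) = 0, μ(145) = 1, μ(146) = 1, μ(147) = 0, μ(148) = 0, μ(149) = -1, μ(150) = 0, μ(151) = -1, μ(152) = 0, μ(153) = 0, μ(154) = -1, μ(155) = 1, μ(156) = 0, μ(157) = -1, μ(158) = 1, μ(159) = 1, μ(160) = 0, μ(161) = 1, μ(162) = 0, μ(163) = -1, μ(164) = 0, μ(165) = -1, μ(166) = 1, μ(167) = -1, μ(168) = 0, μ(169) = 0, μ(170) = -1, μ(171) = 0, μ(172) = 0, μ(173) = -1, μ(174) = -1, μ(175) = 0, μ(176) = 0. Summing all 176 values: -4. (Mertens function M(x) = Σ_{n ≤ x} μ(n); on average M(x) should be small (PNT ⟺ M(x) = o(x)).)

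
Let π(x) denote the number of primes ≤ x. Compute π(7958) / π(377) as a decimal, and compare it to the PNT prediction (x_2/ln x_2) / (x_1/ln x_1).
π(7958)/π(377) = 1005/74 ≈ 13.5811;  PNT prediction ≈ 13.9416.

π(377) = 74 and π(7958) = 1005, so π(7958)/π(377) ≈ 13.5811. The PNT-predicted ratio is (7958/ln(7958)) / (377/ln(377)) ≈ 13.9416. The two agree to within a few percent, as expected.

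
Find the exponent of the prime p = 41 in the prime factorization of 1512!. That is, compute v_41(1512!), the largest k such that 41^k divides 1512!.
v_41(1512!) = 36

Legendre's formula: v_p(n!) = Σ_{k ≥ 1} ⌊n / p^k⌋. For p = 41, n = 1512, the terms are:
  ⌊1512/41^1⌋ = ⌊1512/41⌋ = 36
(the next term ⌊1512/41^2⌋ = 0, terminating the sum). Summing: v_41(1512!) = 36 = 36.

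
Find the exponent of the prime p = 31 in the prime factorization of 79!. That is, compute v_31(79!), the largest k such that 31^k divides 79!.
v_31(79!) = 2

Legendre's formula: v_p(n!) = Σ_{k ≥ 1} ⌊n / p^k⌋. For p = 31, n = 79, the terms are:
  ⌊79/31^1⌋ = ⌊79/31⌋ = 2
(the next term ⌊79/31^2⌋ = 0, terminating the sum). Summing: v_31(79!) = 2 = 2.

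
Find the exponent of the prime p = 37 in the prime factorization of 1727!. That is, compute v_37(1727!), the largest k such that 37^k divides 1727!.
v_37(1727!) = 47

Legendre's formula: v_p(n!) = Σ_{k ≥ 1} ⌊n / p^k⌋. For p = 37, n = 1727, the terms are:
  ⌊1727/37^1⌋ = ⌊1727/37⌋ = 46
  ⌊1727/37^2⌋ = ⌊1727/1369⌋ = 1
(the next term ⌊1727/37^3⌋ = 0, terminating the sum). Summing: v_37(1727!) = 46 + 1 = 47.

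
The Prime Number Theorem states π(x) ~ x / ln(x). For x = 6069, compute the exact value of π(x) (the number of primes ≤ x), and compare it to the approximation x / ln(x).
π(6069) = 791;  x/ln(x) ≈ 696.71;  relative error ≈ 11.92%.

Directly count primes up to 6069: π(6069) = 791. The PNT approximation gives 6069/ln(6069) ≈ 6069/8.71095 ≈ 696.71. Relative error (π(x) − x/ln(x)) / π(x) ≈ 11.92%; the approximation is known to undercount slightly (Li(x) is a better estimate).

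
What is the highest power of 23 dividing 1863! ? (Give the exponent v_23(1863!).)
v_23(1863!) = 84

Legendre's formula: v_p(n!) = Σ_{k ≥ 1} ⌊n / p^k⌋. For p = 23, n = 1863, the terms are:
  ⌊1863/23^1⌋ = ⌊1863/23⌋ = 81
  ⌊1863/23^2⌋ = ⌊1863/529⌋ = 3
(the next term ⌊1863/23^3⌋ = 0, terminating the sum). Summing: v_23(1863!) = 81 + 3 = 84.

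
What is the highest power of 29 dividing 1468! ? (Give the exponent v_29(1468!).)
v_29(1468!) = 51

Legendre's formula: v_p(n!) = Σ_{k ≥ 1} ⌊n / p^k⌋. For p = 29, n = 1468, the terms are:
  ⌊1468/29^1⌋ = ⌊1468/29⌋ = 50
  ⌊1468/29^2⌋ = ⌊1468/841⌋ = 1
(the next term ⌊1468/29^3⌋ = 0, terminating the sum). Summing: v_29(1468!) = 50 + 1 = 51.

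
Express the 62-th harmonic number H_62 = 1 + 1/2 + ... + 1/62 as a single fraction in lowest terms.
H_62 = 928551009361054917576341971/197044480683803711251893600

Direct summation: H_62 = 1 + 1/2 + ... + 1/62. The least common denominator is lcm(1, ..., 62) = 591133442051411133755680800; over this denominator the numerator is 591133442051411133755680800 + 295566721025705566877840400 + 197044480683803711251893600 + 147783360512852783438920200 + 118226688410282226751136160 + 98522240341901855625946800 + 84447634578773019107954400 + 73891680256426391719460100 + 65681493561267903750631200 + 59113344205141113375568080 + 53739403822855557614152800 + 49261120170950927812973400 + 45471803234723933365821600 + 42223817289386509553977200 + 39408896136760742250378720 + 36945840128213195859730050 + 34772555414788890220922400 + 32840746780633951875315600 + 31112286423758480723983200 + 29556672102570556687784040 + 28149211526257673035984800 + 26869701911427778807076400 + 25701454002235266685029600 + 24630560085475463906486700 + 23645337682056445350227232 + 22735901617361966682910800 + 21893831187089301250210400 + 21111908644693254776988600 + 20383911794876245991575200 + 19704448068380371125189360 + 19068820711335843024376800 + 18472920064106597929865025 + 17913134607618519204717600 + 17386277707394445110461200 + 16889526915754603821590880 + 16420373390316975937657800 + 15976579514903003615018400 + 15556143211879240361991600 + 15157267744907977788607200 + 14778336051285278343892020 + 14417888830522222774528800 + 14074605763128836517992400 + 13747289350032817064085600 + 13434850955713889403538200 + 13136298712253580750126240 + 12850727001117633342514800 + 12577307277689598590546400 + 12315280042737731953243350 + 12063947796967574158279200 + 11822668841028222675113616 + 11590851804929630073640800 + 11367950808680983341455400 + 11153461170781342146333600 + 10946915593544650625105200 + 10747880764571111522830560 + 10555954322346627388494300 + 10370762141252826907994400 + 10191955897438122995787600 + 10019210882227307351791200 + 9852224034190185562594680 + 9690712164777231700912800 + 9534410355667921512188400 = 2785653028083164752729025913, so H_62 = 2785653028083164752729025913/591133442051411133755680800; reducing by gcd(2785653028083164752729025913, 591133442051411133755680800) = 3 gives 928551009361054917576341971/197044480683803711251893600 ≈ 4.71239. (The PNT-adjacent estimate ln(62) + γ ≈ 4.70435 matches within O(1/n).)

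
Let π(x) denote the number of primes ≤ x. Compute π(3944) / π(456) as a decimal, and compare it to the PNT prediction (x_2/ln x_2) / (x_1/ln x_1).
π(3944)/π(456) = 547/87 ≈ 6.2874;  PNT prediction ≈ 6.3955.

π(456) = 87 and π(3944) = 547, so π(3944)/π(456) ≈ 6.2874. The PNT-predicted ratio is (3944/ln(3944)) / (456/ln(456)) ≈ 6.3955. The two agree to within a few percent, as expected.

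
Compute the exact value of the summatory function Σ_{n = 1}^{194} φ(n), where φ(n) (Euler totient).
Σ_{n ≤ 194} φ(n) = 11518

Compute φ(n) for each 1 ≤ n ≤ 194: φ(1) = 1, φ(2) = 1, φ(3) = 2, φ(4) = 2, φ(5) = 4, φ(6) = 2, φ(7) = 6, φ(8) = 4, φ(9) = 6, φ(10) = 4, φ(11) = 10, φ(12) = 4, φ(13) = 12, φ(14) = 6, φ(15) = 8, φ(16) = 8, φ(17) = 16, φ(18) = 6, φ(19) = 18, φ(20) = 8, φ(21) = 12, φ(22) = 10, φ(23) = 22, φ(24) = 8, φ(25) = 20, φ(26) = 12, φ(27) = 18, φ(28) = 12, φ(29) = 28, φ(30) = 8, φ(31) = 30, φ(32) = 16, φ(33) = 20, φ(34) = 16, φ(35) = 24, φ(36) = 12, φ(37) = 36, φ(38) = 18, φ(39) = 24, φ(40) = 16, φ(41) = 40, φ(42) = 12, φ(43) = 42, φ(44) = 20, φ(45) = 24, φ(46) = 22, φ(47) = 46, φ(48) = 16, φ(49) = 42, φ(50) = 20, φ(51) = 32, φ(52) = 24, φ(53) = 52, φ(54) = 18, φ(55) = 40, φ(56) = 24, φ(57) = 36, φ(58) = 28, φ(59) = 58, φ(60) = 16, φ(61) = 60, φ(62) = 30, φ(63) = 36, φ(64) = 32, φ(65) = 48, φ(66) = 20, φ(67) = 66, φ(68) = 32, φ(69) = 44, φ(70) = 24, φ(71) = 70, φ(72) = 24, φ(73) = 72, φ(74) = 36, φ(75) = 40, φ(76) = 36, φ(77) = 60, φ(78) = 24, φ(79) = 78, φ(80) = 32, φ(81) = 54, φ(82) = 40, φ(83) = 82, φ(84) = 24, φ(85) = 64, φ(86) = 42, φ(87) = 56, φ(88) = 40, φ(89) = 88, φ(90) = 24, φ(91) = 72, φ(92) = 44, φ(93) = 60, φ(94) = 46, φ(95) = 72, φ(96) = 32, φ(97) = 96, φ(98) = 42, φ(99) = 60, φ(100) = 40, φ(101) = 100, φ(102) = 32, φ(103) = 102, φ(104) = 48, φ(105) = 48, φ(106) = 52, φ(107) = 106, φ(108) = 36, φ(109) = 108, φ(110) = 40, φ(111) = 72, φ(112) = 48, φ(113) = 112, φ(114) = 36, φ(115) = 88, φ(116) = 56, φ(117) = 72, φ(118) = 58, φ(119) = 96, φ(120) = 32, φ(121) = 110, φ(122) = 60, φ(123) = 80, φ(124) = 60, φ(125) = 100, φ(126) = 36, φ(127) = 126, φ(128) = 64, φ(129) = 84, φ(130) = 48, φ(131) = 130, φ(132) = 40, φ(133) = 108, φ(134) = 66, φ(135) = 72, φ(136) = 64, φ(137) = 136, φ(138) = 44, φ(139) = 138, φ(140) = 48, φ(141) = 92, φ(142) = 70, φ(143) = 120, φ(144) = 48, φ(145) = 112, φ(146) = 72, φ(147) = 84, φ(148) = 72, φ(149) = 148, φ(150) = 40, φ(151) = 150, φ(152) = 72, φ(153) = 96, φ(154) = 60, φ(155) = 120, φ(156) = 48, φ(157) = 156, φ(158) = 78, φ(159) = 104, φ(160) = 64, φ(161) = 132, φ(162) = 54, φ(163) = 162, φ(164) = 80, φ(165) = 80, φ(166) = 82, φ(167) = 166, φ(168) = 48, φ(169) = 156, φ(170) = 64, φ(171) = 108, φ(172) = 84, φ(173) = 172, φ(174) = 56, φ(175) = 120, φ(176) = 80, φ(177) = 116, φ(178) = 88, φ(179) = 178, φ(180) = 48, φ(181) = 180, φ(182) = 72, φ(183) = 120, φ(184) = 88, φ(185) = 144, φ(186) = 60, φ(187) = 160, φ(188) = 92, φ(189) = 108, φ(190) = 72, φ(191) = 190, φ(192) = 64, φ(193) = 192, φ(194) = 96. Summing all 194 values: 11518. (Average order: Σ_{n ≤ x} φ(n) ~ (3/π²) x². For x = 194, (3/π²)·194² ≈ 11439.97.)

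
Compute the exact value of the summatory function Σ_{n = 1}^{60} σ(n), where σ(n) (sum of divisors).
Σ_{n ≤ 60} σ(n) = 3014

Compute σ(n) for each 1 ≤ n ≤ 60: σ(1) = 1, σ(2) = 3, σ(3) = 4, σ(4) = 7, σ(5) = 6, σ(6) = 12, σ(7) = 8, σ(8) = 15, σ(9) = 13, σ(10) = 18, σ(11) = 12, σ(12) = 28, σ(13) = 14, σ(14) = 24, σ(15) = 24, σ(16) = 31, σ(17) = 18, σ(18) = 39, σ(19) = 20, σ(20) = 42, σ(21) = 32, σ(22) = 36, σ(23) = 24, σ(24) = 60, σ(25) = 31, σ(26) = 42, σ(27) = 40, σ(28) = 56, σ(29) = 30, σ(30) = 72, σ(31) = 32, σ(32) = 63, σ(33) = 48, σ(34) = 54, σ(35) = 48, σ(36) = 91, σ(37) = 38, σ(38) = 60, σ(39) = 56, σ(40) = 90, σ(41) = 42, σ(42) = 96, σ(43) = 44, σ(44) = 84, σ(45) = 78, σ(46) = 72, σ(47) = 48, σ(48) = 124, σ(49) = 57, σ(50) = 93, σ(51) = 72, σ(52) = 98, σ(53) = 54, σ(54) = 120, σ(55) = 72, σ(56) = 120, σ(57) = 80, σ(58) = 90, σ(59) = 60, σ(60) = 168. Summing all 60 values: 3014. (Average order: Σ_{n ≤ x} σ(n) ~ (π²/12) x². For x = 60, (π²/12)·60² ≈ 2960.88.)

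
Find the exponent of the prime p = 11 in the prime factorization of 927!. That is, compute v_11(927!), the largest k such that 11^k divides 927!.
v_11(927!) = 91

Legendre's formula: v_p(n!) = Σ_{k ≥ 1} ⌊n / p^k⌋. For p = 11, n = 927, the terms are:
  ⌊927/11^1⌋ = ⌊927/11⌋ = 84
  ⌊927/11^2⌋ = ⌊927/121⌋ = 7
(the next term ⌊927/11^3⌋ = 0, terminating the sum). Summing: v_11(927!) = 84 + 7 = 91.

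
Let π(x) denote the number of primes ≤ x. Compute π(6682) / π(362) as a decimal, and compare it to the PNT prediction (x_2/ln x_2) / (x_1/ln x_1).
π(6682)/π(362) = 861/72 ≈ 11.9583;  PNT prediction ≈ 12.3480.

π(362) = 72 and π(6682) = 861, so π(6682)/π(362) ≈ 11.9583. The PNT-predicted ratio is (6682/ln(6682)) / (362/ln(362)) ≈ 12.3480. The two agree to within a few percent, as expected.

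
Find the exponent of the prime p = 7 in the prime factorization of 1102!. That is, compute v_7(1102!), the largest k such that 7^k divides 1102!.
v_7(1102!) = 182

Legendre's formula: v_p(n!) = Σ_{k ≥ 1} ⌊n / p^k⌋. For p = 7, n = 1102, the terms are:
  ⌊1102/7^1⌋ = ⌊1102/7⌋ = 157
  ⌊1102/7^2⌋ = ⌊1102/49⌋ = 22
  ⌊1102/7^3⌋ = ⌊1102/343⌋ = 3
(the next term ⌊1102/7^4⌋ = 0, terminating the sum). Summing: v_7(1102!) = 157 + 22 + 3 = 182.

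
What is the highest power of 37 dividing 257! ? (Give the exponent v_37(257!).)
v_37(257!) = 6

Legendre's formula: v_p(n!) = Σ_{k ≥ 1} ⌊n / p^k⌋. For p = 37, n = 257, the terms are:
  ⌊257/37^1⌋ = ⌊257/37⌋ = 6
(the next term ⌊257/37^2⌋ = 0, terminating the sum). Summing: v_37(257!) = 6 = 6.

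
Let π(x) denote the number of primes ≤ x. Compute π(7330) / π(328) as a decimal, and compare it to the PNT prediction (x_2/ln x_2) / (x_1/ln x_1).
π(7330)/π(328) = 933/66 ≈ 14.1364;  PNT prediction ≈ 14.5465.

π(328) = 66 and π(7330) = 933, so π(7330)/π(328) ≈ 14.1364. The PNT-predicted ratio is (7330/ln(7330)) / (328/ln(328)) ≈ 14.5465. The two agree to within a few percent, as expected.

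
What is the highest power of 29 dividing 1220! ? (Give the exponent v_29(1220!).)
v_29(1220!) = 43

Legendre's formula: v_p(n!) = Σ_{k ≥ 1} ⌊n / p^k⌋. For p = 29, n = 1220, the terms are:
  ⌊1220/29^1⌋ = ⌊1220/29⌋ = 42
  ⌊1220/29^2⌋ = ⌊1220/841⌋ = 1
(the next term ⌊1220/29^3⌋ = 0, terminating the sum). Summing: v_29(1220!) = 42 + 1 = 43.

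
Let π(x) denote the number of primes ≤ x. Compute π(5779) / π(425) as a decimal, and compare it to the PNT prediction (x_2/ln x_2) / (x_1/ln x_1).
π(5779)/π(425) = 758/82 ≈ 9.2439;  PNT prediction ≈ 9.5006.

π(425) = 82 and π(5779) = 758, so π(5779)/π(425) ≈ 9.2439. The PNT-predicted ratio is (5779/ln(5779)) / (425/ln(425)) ≈ 9.5006. The two agree to within a few percent, as expected.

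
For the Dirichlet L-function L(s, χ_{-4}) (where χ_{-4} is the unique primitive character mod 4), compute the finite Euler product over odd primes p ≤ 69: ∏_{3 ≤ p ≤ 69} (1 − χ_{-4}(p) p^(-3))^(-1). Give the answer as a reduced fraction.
∏ = 497044101252700953274063170881740849527845657594881/512972994773739111227016105418519405174088647311360

The odd primes p ≤ 69 are [3, 5, 7, 11, 13, 17, 19, 23, 29, 31, 37, 41, 43, 47, 53, 59, 61, 67]. For each, χ(p) = 1 if p ≡ 1 mod 4, χ(p) = −1 if p ≡ 3 mod 4. Taking (1 − χ(p)/p^3)^(-1) = p^3/(p^3 − χ(p)): (1 − (-1)/3^3)^(-1) · (1 − (1)/5^3)^(-1) · (1 − (-1)/7^3)^(-1) · (1 − (-1)/11^3)^(-1) · (1 − (1)/13^3)^(-1) · (1 − (1)/17^3)^(-1) · (1 − (-1)/19^3)^(-1) · (1 − (-1)/23^3)^(-1) · (1 − (1)/29^3)^(-1) · (1 − (-1)/31^3)^(-1) · (1 − (1)/37^3)^(-1) · (1 − (1)/41^3)^(-1) · (1 − (-1)/43^3)^(-1) · (1 − (-1)/47^3)^(-1) · (1 − (1)/53^3)^(-1) · (1 − (-1)/59^3)^(-1) · (1 − (1)/61^3)^(-1) · (1 − (-1)/67^3)^(-1) = 497044101252700953274063170881740849527845657594881/512972994773739111227016105418519405174088647311360.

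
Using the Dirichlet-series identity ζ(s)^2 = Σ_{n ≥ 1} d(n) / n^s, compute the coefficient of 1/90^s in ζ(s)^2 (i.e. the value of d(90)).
d(90) = 12

ζ(s)^2 = (Σ 1/m^s)(Σ 1/k^s). The coefficient of 1/n^s in the product is the number of ordered pairs (m, k) with mk = n, which equals d(n). For n = 90, divisors are [1, 2, 3, 5, 6, 9, 10, 15, 18, 30, 45, 90], so d(90) = 12.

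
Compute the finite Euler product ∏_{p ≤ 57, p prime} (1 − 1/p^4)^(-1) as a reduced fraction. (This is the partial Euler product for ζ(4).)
∏ = 750937919501355467062347671738968589096863062629/693820677147413996973765862820413440000000000000

The primes p ≤ 57 are [2, 3, 5, 7, 11, 13, 17, 19, 23, 29, 31, 37, 41, 43, 47, 53]. For each prime, (1 − 1/p^4)^(-1) = p^4 / (p^4 − 1). The product is (1 − 1/2^4)^(-1), (1 − 1/3^4)^(-1), (1 − 1/5^4)^(-1), (1 − 1/7^4)^(-1), (1 − 1/11^4)^(-1), (1 − 1/13^4)^(-1), (1 − 1/17^4)^(-1), (1 − 1/19^4)^(-1), (1 − 1/23^4)^(-1), (1 − 1/29^4)^(-1), (1 − 1/31^4)^(-1), (1 − 1/37^4)^(-1), (1 − 1/41^4)^(-1), (1 − 1/43^4)^(-1), (1 − 1/47^4)^(-1), (1 − 1/53^4)^(-1) = ∏ p^4 / (p^4 − 1) = 750937919501355467062347671738968589096863062629/693820677147413996973765862820413440000000000000.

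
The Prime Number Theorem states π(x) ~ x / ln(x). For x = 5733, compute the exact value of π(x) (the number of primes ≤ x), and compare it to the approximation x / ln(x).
π(5733) = 753;  x/ln(x) ≈ 662.47;  relative error ≈ 12.02%.

Directly count primes up to 5733: π(5733) = 753. The PNT approximation gives 5733/ln(5733) ≈ 5733/8.65399 ≈ 662.47. Relative error (π(x) − x/ln(x)) / π(x) ≈ 12.02%; the approximation is known to undercount slightly (Li(x) is a better estimate).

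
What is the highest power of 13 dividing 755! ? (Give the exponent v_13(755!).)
v_13(755!) = 62

Legendre's formula: v_p(n!) = Σ_{k ≥ 1} ⌊n / p^k⌋. For p = 13, n = 755, the terms are:
  ⌊755/13^1⌋ = ⌊755/13⌋ = 58
  ⌊755/13^2⌋ = ⌊755/169⌋ = 4
(the next term ⌊755/13^3⌋ = 0, terminating the sum). Summing: v_13(755!) = 58 + 4 = 62.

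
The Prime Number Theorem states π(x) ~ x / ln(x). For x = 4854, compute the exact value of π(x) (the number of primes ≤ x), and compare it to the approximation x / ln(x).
π(4854) = 650;  x/ln(x) ≈ 571.90;  relative error ≈ 12.02%.

Directly count primes up to 4854: π(4854) = 650. The PNT approximation gives 4854/ln(4854) ≈ 4854/8.48756 ≈ 571.90. Relative error (π(x) − x/ln(x)) / π(x) ≈ 12.02%; the approximation is known to undercount slightly (Li(x) is a better estimate).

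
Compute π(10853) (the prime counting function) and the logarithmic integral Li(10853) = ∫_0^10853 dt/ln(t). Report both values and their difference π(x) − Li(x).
π(10853) = 1319;  Li(10853) ≈ 1338.34;  π(x) − Li(x) ≈ -19.34.

Direct count of primes ≤ 10853 gives π(10853) = 1319. Numerical evaluation of the logarithmic integral gives Li(10853) ≈ 1338.34. The difference π(x) − Li(x) ≈ -19.34 is typically negative for small/moderate x (Li(x) overestimates), though Littlewood's theorem shows this sign changes infinitely often.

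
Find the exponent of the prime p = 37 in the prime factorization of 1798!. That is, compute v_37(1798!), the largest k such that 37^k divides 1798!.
v_37(1798!) = 49

Legendre's formula: v_p(n!) = Σ_{k ≥ 1} ⌊n / p^k⌋. For p = 37, n = 1798, the terms are:
  ⌊1798/37^1⌋ = ⌊1798/37⌋ = 48
  ⌊1798/37^2⌋ = ⌊1798/1369⌋ = 1
(the next term ⌊1798/37^3⌋ = 0, terminating the sum). Summing: v_37(1798!) = 48 + 1 = 49.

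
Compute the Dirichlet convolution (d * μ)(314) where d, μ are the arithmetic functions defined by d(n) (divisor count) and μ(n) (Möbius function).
(d * μ)(314) = 1

Divisors of 314: [1, 2, 157, 314]. For each d | 314:
  d = 1: d(1) · μ(314/1) = 1 · 1 = 1
  d = 2: d(2) · μ(314/2) = 2 · -1 = -2
  d = 157: d(157) · μ(314/157) = 2 · -1 = -2
  d = 314: d(314) · μ(314/314) = 4 · 1 = 4
Summing: (d * μ)(314) = 1 + -2 + -2 + 4 = 1.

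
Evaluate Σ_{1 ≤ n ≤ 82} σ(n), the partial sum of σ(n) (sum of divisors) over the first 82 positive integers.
Σ_{n ≤ 82} σ(n) = 5561

Compute σ(n) for each 1 ≤ n ≤ 82: σ(1) = 1, σ(2) = 3, σ(3) = 4, σ(4) = 7, σ(5) = 6, σ(6) = 12, σ(7) = 8, σ(8) = 15, σ(9) = 13, σ(10) = 18, σ(11) = 12, σ(12) = 28, σ(13) = 14, σ(14) = 24, σ(15) = 24, σ(16) = 31, σ(17) = 18, σ(18) = 39, σ(19) = 20, σ(20) = 42, σ(21) = 32, σ(22) = 36, σ(23) = 24, σ(24) = 60, σ(25) = 31, σ(26) = 42, σ(27) = 40, σ(28) = 56, σ(29) = 30, σ(30) = 72, σ(31) = 32, σ(32) = 63, σ(33) = 48, σ(34) = 54, σ(35) = 48, σ(36) = 91, σ(37) = 38, σ(38) = 60, σ(39) = 56, σ(40) = 90, σ(41) = 42, σ(42) = 96, σ(43) = 44, σ(44) = 84, σ(45) = 78, σ(46) = 72, σ(47) = 48, σ(48) = 124, σ(49) = 57, σ(50) = 93, σ(51) = 72, σ(52) = 98, σ(53) = 54, σ(54) = 120, σ(55) = 72, σ(56) = 120, σ(57) = 80, σ(58) = 90, σ(59) = 60, σ(60) = 168, σ(61) = 62, σ(62) = 96, σ(63) = 104, σ(64) = 127, σ(65) = 84, σ(66) = 144, σ(67) = 68, σ(68) = 126, σ(69) = 96, σ(70) = 144, σ(71) = 72, σ(72) = 195, σ(73) = 74, σ(74) = 114, σ(75) = 124, σ(76) = 140, σ(77) = 96, σ(78) = 168, σ(79) = 80, σ(80) = 186, σ(81) = 121, σ(82) = 126. Summing all 82 values: 5561. (Average order: Σ_{n ≤ x} σ(n) ~ (π²/12) x². For x = 82, (π²/12)·82² ≈ 5530.27.)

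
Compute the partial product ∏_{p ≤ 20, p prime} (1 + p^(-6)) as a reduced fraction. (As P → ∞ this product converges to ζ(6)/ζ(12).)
∏ = 10322827120806625262196014218/10149346788166965945179821977

The primes p ≤ 20 are [2, 3, 5, 7, 11, 13, 17, 19]. For each, (1 + 1/p^6) = (p^6 + 1)/p^6. Multiplying these fractions over p ∈ [2, 3, 5, 7, 11, 13, 17, 19] gives 10322827120806625262196014218/10149346788166965945179821977. (In the limit P → ∞ this tends to ζ(6)/ζ(12).)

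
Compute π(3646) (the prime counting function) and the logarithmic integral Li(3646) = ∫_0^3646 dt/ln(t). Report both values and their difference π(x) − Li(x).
π(3646) = 510;  Li(3646) ≈ 522.45;  π(x) − Li(x) ≈ -12.45.

Direct count of primes ≤ 3646 gives π(3646) = 510. Numerical evaluation of the logarithmic integral gives Li(3646) ≈ 522.45. The difference π(x) − Li(x) ≈ -12.45 is typically negative for small/moderate x (Li(x) overestimates), though Littlewood's theorem shows this sign changes infinitely often.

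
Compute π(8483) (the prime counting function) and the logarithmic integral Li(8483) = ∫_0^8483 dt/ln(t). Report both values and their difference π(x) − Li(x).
π(8483) = 1059;  Li(8483) ≈ 1079.98;  π(x) − Li(x) ≈ -20.98.

Direct count of primes ≤ 8483 gives π(8483) = 1059. Numerical evaluation of the logarithmic integral gives Li(8483) ≈ 1079.98. The difference π(x) − Li(x) ≈ -20.98 is typically negative for small/moderate x (Li(x) overestimates), though Littlewood's theorem shows this sign changes infinitely often.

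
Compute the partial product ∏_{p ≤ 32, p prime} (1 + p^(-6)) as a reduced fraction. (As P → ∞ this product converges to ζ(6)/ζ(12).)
∏ = 27817995139941732182652708678753385001734002671757520/27350499395438163022926501194256392285250955967934357

The primes p ≤ 32 are [2, 3, 5, 7, 11, 13, 17, 19, 23, 29, 31]. For each, (1 + 1/p^6) = (p^6 + 1)/p^6. Multiplying these fractions over p ∈ [2, 3, 5, 7, 11, 13, 17, 19, 23, 29, 31] gives 27817995139941732182652708678753385001734002671757520/27350499395438163022926501194256392285250955967934357. (In the limit P → ∞ this tends to ζ(6)/ζ(12).)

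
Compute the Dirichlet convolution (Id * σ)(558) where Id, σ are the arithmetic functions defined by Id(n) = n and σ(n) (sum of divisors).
(Id * σ)(558) = 10710

Divisors of 558: [1, 2, 3, 6, 9, 18, 31, 62, 93, 186, 279, 558]. For each d | 558:
  d = 1: Id(1) · σ(558/1) = 1 · 1248 = 1248
  d = 2: Id(2) · σ(558/2) = 2 · 416 = 832
  d = 3: Id(3) · σ(558/3) = 3 · 384 = 1152
  d = 6: Id(6) · σ(558/6) = 6 · 128 = 768
  d = 9: Id(9) · σ(558/9) = 9 · 96 = 864
  d = 18: Id(18) · σ(558/18) = 18 · 32 = 576
  d = 31: Id(31) · σ(558/31) = 31 · 39 = 1209
  d = 62: Id(62) · σ(558/62) = 62 · 13 = 806
  d = 93: Id(93) · σ(558/93) = 93 · 12 = 1116
  d = 186: Id(186) · σ(558/186) = 186 · 4 = 744
  d = 279: Id(279) · σ(558/279) = 279 · 3 = 837
  d = 558: Id(558) · σ(558/558) = 558 · 1 = 558
Summing: (Id * σ)(558) = 1248 + 832 + 1152 + 768 + 864 + 576 + 1209 + 806 + 1116 + 744 + 837 + 558 = 10710.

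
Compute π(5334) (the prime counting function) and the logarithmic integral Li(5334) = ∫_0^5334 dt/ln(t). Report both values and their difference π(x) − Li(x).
π(5334) = 706;  Li(5334) ≈ 723.35;  π(x) − Li(x) ≈ -17.35.

Direct count of primes ≤ 5334 gives π(5334) = 706. Numerical evaluation of the logarithmic integral gives Li(5334) ≈ 723.35. The difference π(x) − Li(x) ≈ -17.35 is typically negative for small/moderate x (Li(x) overestimates), though Littlewood's theorem shows this sign changes infinitely often.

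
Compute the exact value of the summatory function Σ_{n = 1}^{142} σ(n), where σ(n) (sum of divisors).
Σ_{n ≤ 142} σ(n) = 16615

Compute σ(n) for each 1 ≤ n ≤ 142: σ(1) = 1, σ(2) = 3, σ(3) = 4, σ(4) = 7, σ(5) = 6, σ(6) = 12, σ(7) = 8, σ(8) = 15, σ(9) = 13, σ(10) = 18, σ(11) = 12, σ(12) = 28, σ(13) = 14, σ(14) = 24, σ(15) = 24, σ(16) = 31, σ(17) = 18, σ(18) = 39, σ(19) = 20, σ(20) = 42, σ(21) = 32, σ(22) = 36, σ(23) = 24, σ(24) = 60, σ(25) = 31, σ(26) = 42, σ(27) = 40, σ(28) = 56, σ(29) = 30, σ(30) = 72, σ(31) = 32, σ(32) = 63, σ(33) = 48, σ(34) = 54, σ(35) = 48, σ(36) = 91, σ(37) = 38, σ(38) = 60, σ(39) = 56, σ(40) = 90, σ(41) = 42, σ(42) = 96, σ(43) = 44, σ(44) = 84, σ(45) = 78, σ(46) = 72, σ(47) = 48, σ(48) = 124, σ(49) = 57, σ(50) = 93, σ(51) = 72, σ(52) = 98, σ(53) = 54, σ(54) = 120, σ(55) = 72, σ(56) = 120, σ(57) = 80, σ(58) = 90, σ(59) = 60, σ(60) = 168, σ(61) = 62, σ(62) = 96, σ(63) = 104, σ(64) = 127, σ(65) = 84, σ(66) = 144, σ(67) = 68, σ(68) = 126, σ(69) = 96, σ(70) = 144, σ(71) = 72, σ(72) = 195, σ(73) = 74, σ(74) = 114, σ(75) = 124, σ(76) = 140, σ(77) = 96, σ(78) = 168, σ(79) = 80, σ(80) = 186, σ(81) = 121, σ(82) = 126, σ(83) = 84, σ(84) = 224, σ(85) = 108, σ(86) = 132, σ(87) = 120, σ(88) = 180, σ(89) = 90, σ(90) = 234, σ(91) = 112, σ(92) = 168, σ(93) = 128, σ(94) = 144, σ(95) = 120, σ(96) = 252, σ(97) = 98, σ(98) = 171, σ(99) = 156, σ(100) = 217, σ(101) = 102, σ(102) = 216, σ(103) = 104, σ(104) = 210, σ(105) = 192, σ(106) = 162, σ(107) = 108, σ(108) = 280, σ(109) = 110, σ(110) = 216, σ(111) = 152, σ(112) = 248, σ(113) = 114, σ(114) = 240, σ(115) = 144, σ(116) = 210, σ(117) = 182, σ(118) = 180, σ(119) = 144, σ(120) = 360, σ(121) = 133, σ(122) = 186, σ(123) = 168, σ(124) = 224, σ(125) = 156, σ(126) = 312, σ(127) = 128, σ(128) = 255, σ(129) = 176, σ(130) = 252, σ(131) = 132, σ(132) = 336, σ(133) = 160, σ(134) = 204, σ(135) = 240, σ(136) = 270, σ(137) = 138, σ(138) = 288, σ(139) = 140, σ(140) = 336, σ(141) = 192, σ(142) = 216. Summing all 142 values: 16615. (Average order: Σ_{n ≤ x} σ(n) ~ (π²/12) x². For x = 142, (π²/12)·142² ≈ 16584.23.)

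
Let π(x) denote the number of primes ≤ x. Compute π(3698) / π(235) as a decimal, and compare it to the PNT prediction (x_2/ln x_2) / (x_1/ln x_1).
π(3698)/π(235) = 516/51 ≈ 10.1176;  PNT prediction ≈ 10.4574.

π(235) = 51 and π(3698) = 516, so π(3698)/π(235) ≈ 10.1176. The PNT-predicted ratio is (3698/ln(3698)) / (235/ln(235)) ≈ 10.4574. The two agree to within a few percent, as expected.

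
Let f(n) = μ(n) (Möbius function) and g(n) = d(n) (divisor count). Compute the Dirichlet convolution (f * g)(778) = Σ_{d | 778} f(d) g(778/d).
(μ * d)(778) = 1

Divisors of 778: [1, 2, 389, 778]. For each d | 778:
  d = 1: μ(1) · d(778/1) = 1 · 4 = 4
  d = 2: μ(2) · d(778/2) = -1 · 2 = -2
  d = 389: μ(389) · d(778/389) = -1 · 2 = -2
  d = 778: μ(778) · d(778/778) = 1 · 1 = 1
Summing: (μ * d)(778) = 4 + -2 + -2 + 1 = 1.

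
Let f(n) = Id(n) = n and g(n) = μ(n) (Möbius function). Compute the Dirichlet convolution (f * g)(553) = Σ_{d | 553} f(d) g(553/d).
(Id * μ)(553) = 468

Divisors of 553: [1, 7, 79, 553]. For each d | 553:
  d = 1: Id(1) · μ(553/1) = 1 · 1 = 1
  d = 7: Id(7) · μ(553/7) = 7 · -1 = -7
  d = 79: Id(79) · μ(553/79) = 79 · -1 = -79
  d = 553: Id(553) · μ(553/553) = 553 · 1 = 553
Summing: (Id * μ)(553) = 1 + -7 + -79 + 553 = 468.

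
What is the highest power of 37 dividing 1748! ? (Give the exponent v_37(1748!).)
v_37(1748!) = 48

Legendre's formula: v_p(n!) = Σ_{k ≥ 1} ⌊n / p^k⌋. For p = 37, n = 1748, the terms are:
  ⌊1748/37^1⌋ = ⌊1748/37⌋ = 47
  ⌊1748/37^2⌋ = ⌊1748/1369⌋ = 1
(the next term ⌊1748/37^3⌋ = 0, terminating the sum). Summing: v_37(1748!) = 47 + 1 = 48.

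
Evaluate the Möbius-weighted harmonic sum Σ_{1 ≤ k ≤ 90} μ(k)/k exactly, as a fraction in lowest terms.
Σ μ(k)/k = -34833113669423893495541895404789/23768741896345550770650537601358310

Values of μ(k) for 1 ≤ k ≤ 90: μ(1) = 1, μ(2) = -1, μ(3) = -1, μ(5) = -1, μ(6) = 1, μ(7) = -1, μ(10) = 1, μ(11) = -1, μ(13) = -1, μ(14) = 1, μ(15) = 1, μ(17) = -1, μ(19) = -1, μ(21) = 1, μ(22) = 1, μ(23) = -1, μ(26) = 1, μ(29) = -1, μ(30) = -1, μ(31) = -1, μ(33) = 1, μ(34) = 1, μ(35) = 1, μ(37) = -1, μ(38) = 1, μ(39) = 1, μ(41) = -1, μ(42) = -1, μ(43) = -1, μ(46) = 1, μ(47) = -1, μ(51) = 1, μ(53) = -1, μ(55) = 1, μ(57) = 1, μ(58) = 1, μ(59) = -1, μ(61) = -1, μ(62) = 1, μ(65) = 1, μ(66) = -1, μ(67) = -1, μ(69) = 1, μ(70) = -1, μ(71) = -1, μ(73) = -1, μ(74) = 1, μ(77) = 1, μ(78) = -1, μ(79) = -1, μ(82) = 1, μ(83) = -1, μ(85) = 1, μ(86) = 1, μ(87) = 1, μ(89) = -1, with μ = 0 on non-squarefree integers. Summing μ(k)/k for k where μ(k) ≠ 0 gives -34833113669423893495541895404789/23768741896345550770650537601358310 ≈ -0.0015. (PNT ⟺ this sum → 0 as n → ∞.)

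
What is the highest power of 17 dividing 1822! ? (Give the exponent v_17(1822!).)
v_17(1822!) = 113

Legendre's formula: v_p(n!) = Σ_{k ≥ 1} ⌊n / p^k⌋. For p = 17, n = 1822, the terms are:
  ⌊1822/17^1⌋ = ⌊1822/17⌋ = 107
  ⌊1822/17^2⌋ = ⌊1822/289⌋ = 6
(the next term ⌊1822/17^3⌋ = 0, terminating the sum). Summing: v_17(1822!) = 107 + 6 = 113.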